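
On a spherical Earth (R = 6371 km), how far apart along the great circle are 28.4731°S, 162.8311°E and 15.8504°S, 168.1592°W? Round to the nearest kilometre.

Δλ = -168.1592 − 162.8311 = -330.9903°; wrapped into (−180°, 180°]: 29.0097°.
Δφ = -15.8504 − -28.4731 = 12.6227°.
a = sin²(Δφ/2) + cos φ₁ · cos φ₂ · sin²(Δλ/2) = 0.065132.
c = 2·atan2(√a, √(1−a)) = 0.51613 rad → d = 6371·c ≈ 3288.25 km.

3288 km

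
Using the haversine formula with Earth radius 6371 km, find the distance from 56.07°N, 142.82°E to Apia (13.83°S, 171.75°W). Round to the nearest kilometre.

Δλ = -171.75 − 142.82 = -314.57°; wrapped into (−180°, 180°]: 45.43°.
Δφ = -13.83 − 56.07 = -69.90°.
a = sin²(Δφ/2) + cos φ₁ · cos φ₂ · sin²(Δλ/2) = 0.408987.
c = 2·atan2(√a, √(1−a)) = 1.38775 rad → d = 6371·c ≈ 8841.36 km.

8841 km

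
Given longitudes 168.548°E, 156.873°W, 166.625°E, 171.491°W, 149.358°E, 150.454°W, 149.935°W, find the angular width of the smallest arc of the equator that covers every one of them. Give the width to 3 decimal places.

60.707°

Sort the longitudes: -171.491°, -156.873°, -150.454°, -149.935°, +149.358°, +166.625°, +168.548°.
Eastward gaps between consecutive values (wrapping around): 14.618°, 6.419°, 0.519°, 299.293°, 17.267°, 1.923°, 19.961°.
Largest gap = 299.293° ⇒ minimal covering band is its complement: 360° − 299.293° = 60.707°.
Band runs from +149.358° eastward to -149.935°, crossing the antimeridian.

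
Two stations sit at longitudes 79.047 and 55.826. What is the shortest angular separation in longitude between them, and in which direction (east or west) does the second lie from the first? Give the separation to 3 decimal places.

23.221° west

Raw difference: 55.826 − 79.047 = -23.221°.
Normalise into (−180°, 180°]: -23.221° stays -23.221°.
Negative ⇒ the second point lies to the west; separation 23.221°.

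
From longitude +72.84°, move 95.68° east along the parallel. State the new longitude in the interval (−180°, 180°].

+168.52°

Start at +72.84°; shift +95.68° → +168.52°.
+168.52° already lies in (−180°, 180°].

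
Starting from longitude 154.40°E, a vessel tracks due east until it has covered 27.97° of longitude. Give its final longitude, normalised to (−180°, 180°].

Start at +154.40°; shift +27.97° → +182.37°.
+182.37° lies outside (−180°, 180°]; subtract 360° → -177.63°.

177.63°W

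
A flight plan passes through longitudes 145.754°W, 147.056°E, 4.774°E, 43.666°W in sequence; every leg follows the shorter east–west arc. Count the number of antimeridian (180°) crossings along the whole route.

1

Leg 1: -145.754° → +147.056°, shortest Δλ = -67.19° (west) — crosses 180°.
Leg 2: +147.056° → +4.774°, shortest Δλ = -142.282° (west) — does not cross 180°.
Leg 3: +4.774° → -43.666°, shortest Δλ = -48.44° (west) — does not cross 180°.
Total crossings: 1.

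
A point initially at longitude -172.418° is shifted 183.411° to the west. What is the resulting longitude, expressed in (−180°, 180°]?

Start at -172.418°; shift −183.411° → -355.829°.
-355.829° lies outside (−180°, 180°]; add 360° → +4.171°.

+4.171°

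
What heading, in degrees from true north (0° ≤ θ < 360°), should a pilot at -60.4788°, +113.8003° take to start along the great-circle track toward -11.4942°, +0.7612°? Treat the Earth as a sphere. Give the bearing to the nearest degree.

Δλ = 0.7612 − 113.8003 = -113.0391°.
θ = atan2( sin Δλ · cos φ₂ , cos φ₁ · sin φ₂ − sin φ₁ · cos φ₂ · cos Δλ )
  = atan2(-0.90178, -0.43191) = -115.592° → normalised to [0°, 360°): 244.408°.

244°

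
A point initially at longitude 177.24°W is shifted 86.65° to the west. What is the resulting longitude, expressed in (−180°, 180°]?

Start at -177.24°; shift −86.65° → -263.89°.
-263.89° lies outside (−180°, 180°]; add 360° → +96.11°.

96.11°E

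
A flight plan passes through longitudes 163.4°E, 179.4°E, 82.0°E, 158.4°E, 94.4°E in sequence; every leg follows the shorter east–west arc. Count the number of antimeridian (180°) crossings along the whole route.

0

Leg 1: +163.4° → +179.4°, shortest Δλ = 16.0° (east) — does not cross 180°.
Leg 2: +179.4° → +82.0°, shortest Δλ = -97.4° (west) — does not cross 180°.
Leg 3: +82.0° → +158.4°, shortest Δλ = 76.4° (east) — does not cross 180°.
Leg 4: +158.4° → +94.4°, shortest Δλ = -64.0° (west) — does not cross 180°.
Total crossings: 0.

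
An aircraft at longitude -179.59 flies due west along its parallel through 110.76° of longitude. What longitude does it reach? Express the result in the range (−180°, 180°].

Start at -179.59°; shift −110.76° → -290.35°.
-290.35° lies outside (−180°, 180°]; add 360° → +69.65°.

+69.65°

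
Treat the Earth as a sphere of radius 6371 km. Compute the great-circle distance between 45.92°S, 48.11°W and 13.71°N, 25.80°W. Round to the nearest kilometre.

6998 km

Δλ = -25.80 − -48.11 = 22.31°.
Δφ = 13.71 − -45.92 = 59.63°.
a = sin²(Δφ/2) + cos φ₁ · cos φ₂ · sin²(Δλ/2) = 0.272505.
c = 2·atan2(√a, √(1−a)) = 1.09843 rad → d = 6371·c ≈ 6998.12 km.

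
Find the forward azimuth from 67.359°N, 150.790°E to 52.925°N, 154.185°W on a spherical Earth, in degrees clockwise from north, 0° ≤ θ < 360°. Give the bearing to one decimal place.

Δλ = -154.185 − 150.790 = -304.975°; wrapped into (−180°, 180°]: 55.025°.
θ = atan2( sin Δλ · cos φ₂ , cos φ₁ · sin φ₂ − sin φ₁ · cos φ₂ · cos Δλ )
  = atan2(0.49398, -0.01180) = 91.369° → normalised to [0°, 360°): 91.369°.

91.4°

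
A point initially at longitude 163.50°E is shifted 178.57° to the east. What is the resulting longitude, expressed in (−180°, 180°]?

Start at +163.50°; shift +178.57° → +342.07°.
+342.07° lies outside (−180°, 180°]; subtract 360° → -17.93°.

17.93°W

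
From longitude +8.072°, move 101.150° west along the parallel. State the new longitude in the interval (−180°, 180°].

Start at +8.072°; shift −101.150° → -93.078°.
-93.078° already lies in (−180°, 180°].

-93.078°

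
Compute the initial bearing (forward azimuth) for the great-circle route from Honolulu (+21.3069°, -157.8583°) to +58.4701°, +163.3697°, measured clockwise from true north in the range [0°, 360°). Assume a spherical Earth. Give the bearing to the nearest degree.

333°

Δλ = 163.3697 − -157.8583 = 321.2280°; wrapped into (−180°, 180°]: -38.7720°.
θ = atan2( sin Δλ · cos φ₂ , cos φ₁ · sin φ₂ − sin φ₁ · cos φ₂ · cos Δλ )
  = atan2(-0.32748, 0.64596) = -26.883° → normalised to [0°, 360°): 333.117°.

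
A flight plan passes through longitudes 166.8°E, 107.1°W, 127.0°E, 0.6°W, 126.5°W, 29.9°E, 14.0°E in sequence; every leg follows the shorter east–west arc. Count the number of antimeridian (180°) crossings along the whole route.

2

Leg 1: +166.8° → -107.1°, shortest Δλ = 86.1° (east) — crosses 180°.
Leg 2: -107.1° → +127.0°, shortest Δλ = -125.9° (west) — crosses 180°.
Leg 3: +127.0° → -0.6°, shortest Δλ = -127.6° (west) — does not cross 180°.
Leg 4: -0.6° → -126.5°, shortest Δλ = -125.9° (west) — does not cross 180°.
Leg 5: -126.5° → +29.9°, shortest Δλ = 156.4° (east) — does not cross 180°.
Leg 6: +29.9° → +14.0°, shortest Δλ = -15.9° (west) — does not cross 180°.
Total crossings: 2.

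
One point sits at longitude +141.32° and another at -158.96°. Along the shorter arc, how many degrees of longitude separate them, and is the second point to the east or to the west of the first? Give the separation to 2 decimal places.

Raw difference: -158.96 − 141.32 = -300.28°.
Normalise into (−180°, 180°]: -300.28° + 360° = 59.72°.
Positive ⇒ the second point lies to the east; separation 59.72°.

59.72° east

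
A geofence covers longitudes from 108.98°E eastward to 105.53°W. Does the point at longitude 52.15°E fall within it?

No

Band width going east from +108.98° to -105.53°: ((-105.53 − 108.98) mod 360) = 145.49°.
Offset of +52.15° east of the west edge: ((52.15 − 108.98) mod 360) = 303.17°.
303.17° > 145.49° ⇒ outside.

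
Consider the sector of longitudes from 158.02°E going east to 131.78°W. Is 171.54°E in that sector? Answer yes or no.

Band width going east from +158.02° to -131.78°: ((-131.78 − 158.02) mod 360) = 70.20°.
Offset of +171.54° east of the west edge: ((171.54 − 158.02) mod 360) = 13.52°.
13.52° ≤ 70.20° ⇒ inside.

Yes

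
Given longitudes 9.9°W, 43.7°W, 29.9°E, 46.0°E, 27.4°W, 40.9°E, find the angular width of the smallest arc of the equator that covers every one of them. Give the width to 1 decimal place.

Sort the longitudes: -43.7°, -27.4°, -9.9°, +29.9°, +40.9°, +46.0°.
Eastward gaps between consecutive values (wrapping around): 16.3°, 17.5°, 39.8°, 11.0°, 5.1°, 270.3°.
Largest gap = 270.3° ⇒ minimal covering band is its complement: 360° − 270.3° = 89.7°.
Band runs from -43.7° eastward to +46.0°.

89.7°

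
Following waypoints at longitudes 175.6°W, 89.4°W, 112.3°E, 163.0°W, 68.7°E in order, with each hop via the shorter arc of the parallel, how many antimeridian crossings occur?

3

Leg 1: -175.6° → -89.4°, shortest Δλ = 86.2° (east) — does not cross 180°.
Leg 2: -89.4° → +112.3°, shortest Δλ = -158.3° (west) — crosses 180°.
Leg 3: +112.3° → -163.0°, shortest Δλ = 84.7° (east) — crosses 180°.
Leg 4: -163.0° → +68.7°, shortest Δλ = -128.3° (west) — crosses 180°.
Total crossings: 3.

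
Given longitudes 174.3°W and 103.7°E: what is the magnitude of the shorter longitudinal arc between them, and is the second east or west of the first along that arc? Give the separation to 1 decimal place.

Raw difference: 103.7 − -174.3 = 278.0°.
Normalise into (−180°, 180°]: 278.0° − 360° = -82.0°.
Negative ⇒ the second point lies to the west; separation 82.0°.

82.0° west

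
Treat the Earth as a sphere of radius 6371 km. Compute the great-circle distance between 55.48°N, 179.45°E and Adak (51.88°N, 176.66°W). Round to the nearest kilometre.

Δλ = -176.66 − 179.45 = -356.11°; wrapped into (−180°, 180°]: 3.89°.
Δφ = 51.88 − 55.48 = -3.60°.
a = sin²(Δφ/2) + cos φ₁ · cos φ₂ · sin²(Δλ/2) = 0.001390.
c = 2·atan2(√a, √(1−a)) = 0.07457 rad → d = 6371·c ≈ 475.10 km.

475 km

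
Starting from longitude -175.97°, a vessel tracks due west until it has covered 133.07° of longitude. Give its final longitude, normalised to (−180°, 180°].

Start at -175.97°; shift −133.07° → -309.04°.
-309.04° lies outside (−180°, 180°]; add 360° → +50.96°.

+50.96°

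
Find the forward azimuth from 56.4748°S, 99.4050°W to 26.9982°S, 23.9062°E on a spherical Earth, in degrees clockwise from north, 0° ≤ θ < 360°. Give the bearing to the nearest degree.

Δλ = 23.9062 − -99.4050 = 123.3112°.
θ = atan2( sin Δλ · cos φ₂ , cos φ₁ · sin φ₂ − sin φ₁ · cos φ₂ · cos Δλ )
  = atan2(0.74463, -0.65866) = 131.494° → normalised to [0°, 360°): 131.494°.

131°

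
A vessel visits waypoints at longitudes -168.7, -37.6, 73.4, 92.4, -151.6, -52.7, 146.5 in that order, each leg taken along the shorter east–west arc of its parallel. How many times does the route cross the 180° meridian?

Leg 1: -168.7° → -37.6°, shortest Δλ = 131.1° (east) — does not cross 180°.
Leg 2: -37.6° → +73.4°, shortest Δλ = 111.0° (east) — does not cross 180°.
Leg 3: +73.4° → +92.4°, shortest Δλ = 19.0° (east) — does not cross 180°.
Leg 4: +92.4° → -151.6°, shortest Δλ = 116.0° (east) — crosses 180°.
Leg 5: -151.6° → -52.7°, shortest Δλ = 98.9° (east) — does not cross 180°.
Leg 6: -52.7° → +146.5°, shortest Δλ = -160.8° (west) — crosses 180°.
Total crossings: 2.

2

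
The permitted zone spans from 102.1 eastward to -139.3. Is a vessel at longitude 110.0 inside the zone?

Yes

Band width going east from +102.1° to -139.3°: ((-139.3 − 102.1) mod 360) = 118.6°.
Offset of +110.0° east of the west edge: ((110.0 − 102.1) mod 360) = 7.9°.
7.9° ≤ 118.6° ⇒ inside.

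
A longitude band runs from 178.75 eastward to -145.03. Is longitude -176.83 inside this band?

Yes

Band width going east from +178.75° to -145.03°: ((-145.03 − 178.75) mod 360) = 36.22°.
Offset of -176.83° east of the west edge: ((-176.83 − 178.75) mod 360) = 4.42°.
4.42° ≤ 36.22° ⇒ inside.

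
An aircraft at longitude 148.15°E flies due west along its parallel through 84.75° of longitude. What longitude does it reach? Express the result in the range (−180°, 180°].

Start at +148.15°; shift −84.75° → +63.40°.
+63.40° already lies in (−180°, 180°].

63.40°E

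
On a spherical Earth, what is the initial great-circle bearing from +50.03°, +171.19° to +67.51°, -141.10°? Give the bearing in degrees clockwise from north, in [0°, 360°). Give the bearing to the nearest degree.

Δλ = -141.10 − 171.19 = -312.29°; wrapped into (−180°, 180°]: 47.71°.
θ = atan2( sin Δλ · cos φ₂ , cos φ₁ · sin φ₂ − sin φ₁ · cos φ₂ · cos Δλ )
  = atan2(0.28297, 0.39627) = 35.530° → normalised to [0°, 360°): 35.530°.

36°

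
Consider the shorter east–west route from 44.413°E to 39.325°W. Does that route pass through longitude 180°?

No

Signed shortest Δλ = ((-39.325 − 44.413 + 180) mod 360) − 180 = -83.738°.
Going west by 83.738° from +44.413° reaches -39.325° without touching 180°.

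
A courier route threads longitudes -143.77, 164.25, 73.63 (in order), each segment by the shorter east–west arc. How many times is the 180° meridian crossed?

1

Leg 1: -143.77° → +164.25°, shortest Δλ = -51.98° (west) — crosses 180°.
Leg 2: +164.25° → +73.63°, shortest Δλ = -90.62° (west) — does not cross 180°.
Total crossings: 1.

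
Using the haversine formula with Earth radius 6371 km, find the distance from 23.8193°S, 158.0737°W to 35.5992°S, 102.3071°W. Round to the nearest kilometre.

5470 km

Δλ = -102.3071 − -158.0737 = 55.7666°.
Δφ = -35.5992 − -23.8193 = -11.7799°.
a = sin²(Δφ/2) + cos φ₁ · cos φ₂ · sin²(Δλ/2) = 0.173224.
c = 2·atan2(√a, √(1−a)) = 0.85853 rad → d = 6371·c ≈ 5469.68 km.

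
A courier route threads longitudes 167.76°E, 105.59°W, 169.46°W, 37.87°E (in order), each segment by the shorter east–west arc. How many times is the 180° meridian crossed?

2

Leg 1: +167.76° → -105.59°, shortest Δλ = 86.65° (east) — crosses 180°.
Leg 2: -105.59° → -169.46°, shortest Δλ = -63.87° (west) — does not cross 180°.
Leg 3: -169.46° → +37.87°, shortest Δλ = -152.67° (west) — crosses 180°.
Total crossings: 2.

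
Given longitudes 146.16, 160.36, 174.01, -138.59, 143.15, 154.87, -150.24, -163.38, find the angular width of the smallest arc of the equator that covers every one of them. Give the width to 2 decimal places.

Sort the longitudes: -163.38°, -150.24°, -138.59°, +143.15°, +146.16°, +154.87°, +160.36°, +174.01°.
Eastward gaps between consecutive values (wrapping around): 13.14°, 11.65°, 281.74°, 3.01°, 8.71°, 5.49°, 13.65°, 22.61°.
Largest gap = 281.74° ⇒ minimal covering band is its complement: 360° − 281.74° = 78.26°.
Band runs from +143.15° eastward to -138.59°, crossing the antimeridian.

78.26°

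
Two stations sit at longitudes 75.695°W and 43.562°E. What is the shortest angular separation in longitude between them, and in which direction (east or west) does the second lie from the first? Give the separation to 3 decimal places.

Raw difference: 43.562 − -75.695 = 119.257°.
Normalise into (−180°, 180°]: 119.257° stays 119.257°.
Positive ⇒ the second point lies to the east; separation 119.257°.

119.257° east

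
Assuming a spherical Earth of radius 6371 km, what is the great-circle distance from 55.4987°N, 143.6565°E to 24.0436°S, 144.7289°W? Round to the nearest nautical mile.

6000 nmi

Δλ = -144.7289 − 143.6565 = -288.3854°; wrapped into (−180°, 180°]: 71.6146°.
Δφ = -24.0436 − 55.4987 = -79.5423°.
a = sin²(Δφ/2) + cos φ₁ · cos φ₂ · sin²(Δλ/2) = 0.586308.
c = 2·atan2(√a, √(1−a)) = 1.74428 rad → d = 6371·c ≈ 11112.82 km ≈ 6000.44 nmi.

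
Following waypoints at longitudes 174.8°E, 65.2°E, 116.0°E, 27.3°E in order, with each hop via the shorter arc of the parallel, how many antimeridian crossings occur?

Leg 1: +174.8° → +65.2°, shortest Δλ = -109.6° (west) — does not cross 180°.
Leg 2: +65.2° → +116.0°, shortest Δλ = 50.8° (east) — does not cross 180°.
Leg 3: +116.0° → +27.3°, shortest Δλ = -88.7° (west) — does not cross 180°.
Total crossings: 0.

0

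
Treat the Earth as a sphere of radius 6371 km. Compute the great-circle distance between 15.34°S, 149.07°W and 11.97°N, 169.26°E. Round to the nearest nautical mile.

2970 nmi

Δλ = 169.26 − -149.07 = 318.33°; wrapped into (−180°, 180°]: -41.67°.
Δφ = 11.97 − -15.34 = 27.31°.
a = sin²(Δφ/2) + cos φ₁ · cos φ₂ · sin²(Δλ/2) = 0.175078.
c = 2·atan2(√a, √(1−a)) = 0.86342 rad → d = 6371·c ≈ 5500.84 km ≈ 2970.21 nmi.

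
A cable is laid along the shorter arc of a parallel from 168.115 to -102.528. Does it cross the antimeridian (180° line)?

Yes

Naïve |-102.528 − 168.115| = 270.643° > 180°, so the shorter arc goes the other way round — across 180°.
Signed shortest Δλ = ((-102.528 − 168.115 + 180) mod 360) − 180 = 89.357°.
Going east by 89.357° from +168.115° passes through 180° before reaching -102.528°.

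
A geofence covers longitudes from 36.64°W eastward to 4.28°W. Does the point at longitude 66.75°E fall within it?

No

Band width going east from -36.64° to -4.28°: ((-4.28 − -36.64) mod 360) = 32.36°.
Offset of +66.75° east of the west edge: ((66.75 − -36.64) mod 360) = 103.39°.
103.39° > 32.36° ⇒ outside.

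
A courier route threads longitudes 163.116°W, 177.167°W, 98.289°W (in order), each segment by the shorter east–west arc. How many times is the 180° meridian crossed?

Leg 1: -163.116° → -177.167°, shortest Δλ = -14.051° (west) — does not cross 180°.
Leg 2: -177.167° → -98.289°, shortest Δλ = 78.878° (east) — does not cross 180°.
Total crossings: 0.

0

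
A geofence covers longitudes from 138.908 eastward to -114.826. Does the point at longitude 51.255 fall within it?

Band width going east from +138.908° to -114.826°: ((-114.826 − 138.908) mod 360) = 106.266°.
Offset of +51.255° east of the west edge: ((51.255 − 138.908) mod 360) = 272.347°.
272.347° > 106.266° ⇒ outside.

No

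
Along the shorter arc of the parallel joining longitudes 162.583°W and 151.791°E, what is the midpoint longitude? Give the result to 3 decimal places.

Signed shortest Δλ from -162.583° to +151.791° is -45.626°.
Midpoint longitude = -162.583° + (-45.626°)/2 = -162.583° − 22.813° = -185.396°.
Normalise into (−180°, 180°]: +174.604°.
(The naïve average (-162.583 + +151.791)/2 = -5.396° is on the wrong side of the globe.)

174.604°E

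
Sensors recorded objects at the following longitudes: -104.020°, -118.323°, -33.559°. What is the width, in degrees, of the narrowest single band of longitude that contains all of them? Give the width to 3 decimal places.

84.764°

Sort the longitudes: -118.323°, -104.020°, -33.559°.
Eastward gaps between consecutive values (wrapping around): 14.303°, 70.461°, 275.236°.
Largest gap = 275.236° ⇒ minimal covering band is its complement: 360° − 275.236° = 84.764°.
Band runs from -118.323° eastward to -33.559°.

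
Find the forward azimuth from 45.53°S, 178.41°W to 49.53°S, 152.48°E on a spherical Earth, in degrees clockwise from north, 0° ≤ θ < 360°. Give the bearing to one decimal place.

247.9°

Δλ = 152.48 − -178.41 = 330.89°; wrapped into (−180°, 180°]: -29.11°.
θ = atan2( sin Δλ · cos φ₂ , cos φ₁ · sin φ₂ − sin φ₁ · cos φ₂ · cos Δλ )
  = atan2(-0.31575, -0.12826) = -112.107° → normalised to [0°, 360°): 247.893°.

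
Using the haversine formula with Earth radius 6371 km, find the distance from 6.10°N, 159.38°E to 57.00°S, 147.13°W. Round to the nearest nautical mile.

4594 nmi

Δλ = -147.13 − 159.38 = -306.51°; wrapped into (−180°, 180°]: 53.49°.
Δφ = -57.00 − 6.10 = -63.10°.
a = sin²(Δφ/2) + cos φ₁ · cos φ₂ · sin²(Δλ/2) = 0.383458.
c = 2·atan2(√a, √(1−a)) = 1.33555 rad → d = 6371·c ≈ 8508.77 km ≈ 4594.37 nmi.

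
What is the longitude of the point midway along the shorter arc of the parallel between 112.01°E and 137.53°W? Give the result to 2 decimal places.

Signed shortest Δλ from +112.01° to -137.53° is +110.46°.
Midpoint longitude = +112.01° + (+110.46°)/2 = +112.01° + 55.23° = +167.24°.
(The naïve average (+112.01 + -137.53)/2 = -12.76° is on the wrong side of the globe.)

167.24°E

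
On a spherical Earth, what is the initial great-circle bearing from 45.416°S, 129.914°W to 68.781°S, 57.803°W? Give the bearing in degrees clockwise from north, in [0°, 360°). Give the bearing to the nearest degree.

Δλ = -57.803 − -129.914 = 72.111°.
θ = atan2( sin Δλ · cos φ₂ , cos φ₁ · sin φ₂ − sin φ₁ · cos φ₂ · cos Δλ )
  = atan2(0.34444, -0.57518) = 149.086° → normalised to [0°, 360°): 149.086°.

149°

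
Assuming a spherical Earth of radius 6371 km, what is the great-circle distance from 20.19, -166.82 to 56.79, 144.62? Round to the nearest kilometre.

Δλ = 144.62 − -166.82 = 311.44°; wrapped into (−180°, 180°]: -48.56°.
Δφ = 56.79 − 20.19 = 36.60°.
a = sin²(Δφ/2) + cos φ₁ · cos φ₂ · sin²(Δλ/2) = 0.185509.
c = 2·atan2(√a, √(1−a)) = 0.89055 rad → d = 6371·c ≈ 5673.71 km.

5674 km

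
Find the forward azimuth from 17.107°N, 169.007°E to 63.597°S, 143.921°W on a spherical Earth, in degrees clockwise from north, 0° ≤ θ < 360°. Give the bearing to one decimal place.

Δλ = -143.921 − 169.007 = -312.928°; wrapped into (−180°, 180°]: 47.072°.
θ = atan2( sin Δλ · cos φ₂ , cos φ₁ · sin φ₂ − sin φ₁ · cos φ₂ · cos Δλ )
  = atan2(0.32560, -0.94515) = 160.991° → normalised to [0°, 360°): 160.991°.

161.0°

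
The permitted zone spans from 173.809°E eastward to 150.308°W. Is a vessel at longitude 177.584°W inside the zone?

Yes

Band width going east from +173.809° to -150.308°: ((-150.308 − 173.809) mod 360) = 35.883°.
Offset of -177.584° east of the west edge: ((-177.584 − 173.809) mod 360) = 8.607°.
8.607° ≤ 35.883° ⇒ inside.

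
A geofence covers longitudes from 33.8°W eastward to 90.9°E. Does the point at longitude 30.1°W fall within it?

Yes

Band width going east from -33.8° to +90.9°: ((90.9 − -33.8) mod 360) = 124.7°.
Offset of -30.1° east of the west edge: ((-30.1 − -33.8) mod 360) = 3.7°.
3.7° ≤ 124.7° ⇒ inside.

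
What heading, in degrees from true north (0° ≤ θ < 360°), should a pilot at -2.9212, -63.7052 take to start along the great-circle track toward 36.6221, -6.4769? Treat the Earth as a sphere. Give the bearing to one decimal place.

Δλ = -6.4769 − -63.7052 = 57.2283°.
θ = atan2( sin Δλ · cos φ₂ , cos φ₁ · sin φ₂ − sin φ₁ · cos φ₂ · cos Δλ )
  = atan2(0.67484, 0.61790) = 47.522° → normalised to [0°, 360°): 47.522°.

47.5°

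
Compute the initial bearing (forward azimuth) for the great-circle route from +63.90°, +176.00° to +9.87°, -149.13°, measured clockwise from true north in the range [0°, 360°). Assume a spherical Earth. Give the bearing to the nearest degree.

139°

Δλ = -149.13 − 176.00 = -325.13°; wrapped into (−180°, 180°]: 34.87°.
θ = atan2( sin Δλ · cos φ₂ , cos φ₁ · sin φ₂ − sin φ₁ · cos φ₂ · cos Δλ )
  = atan2(0.56325, -0.65047) = 139.110° → normalised to [0°, 360°): 139.110°.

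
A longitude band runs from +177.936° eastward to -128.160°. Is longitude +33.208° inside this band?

No

Band width going east from +177.936° to -128.160°: ((-128.160 − 177.936) mod 360) = 53.904°.
Offset of +33.208° east of the west edge: ((33.208 − 177.936) mod 360) = 215.272°.
215.272° > 53.904° ⇒ outside.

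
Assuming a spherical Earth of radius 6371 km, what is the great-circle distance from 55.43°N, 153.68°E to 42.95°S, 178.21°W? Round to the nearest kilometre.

Δλ = -178.21 − 153.68 = -331.89°; wrapped into (−180°, 180°]: 28.11°.
Δφ = -42.95 − 55.43 = -98.38°.
a = sin²(Δφ/2) + cos φ₁ · cos φ₂ · sin²(Δλ/2) = 0.597363.
c = 2·atan2(√a, √(1−a)) = 1.76677 rad → d = 6371·c ≈ 11256.12 km.

11256 km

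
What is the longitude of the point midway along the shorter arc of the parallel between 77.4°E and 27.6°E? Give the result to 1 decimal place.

52.5°E

Signed shortest Δλ from +77.4° to +27.6° is -49.8°.
Midpoint longitude = +77.4° + (-49.8°)/2 = +77.4° − 24.9° = +52.5°.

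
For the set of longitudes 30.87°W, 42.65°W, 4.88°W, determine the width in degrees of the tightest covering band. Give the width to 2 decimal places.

Sort the longitudes: -42.65°, -30.87°, -4.88°.
Eastward gaps between consecutive values (wrapping around): 11.78°, 25.99°, 322.23°.
Largest gap = 322.23° ⇒ minimal covering band is its complement: 360° − 322.23° = 37.77°.
Band runs from -42.65° eastward to -4.88°.

37.77°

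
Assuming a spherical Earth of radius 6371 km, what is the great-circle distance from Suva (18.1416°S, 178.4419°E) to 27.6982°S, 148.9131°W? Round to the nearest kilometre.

3496 km

Δλ = -148.9131 − 178.4419 = -327.3550°; wrapped into (−180°, 180°]: 32.6450°.
Δφ = -27.6982 − -18.1416 = -9.5566°.
a = sin²(Δφ/2) + cos φ₁ · cos φ₂ · sin²(Δλ/2) = 0.073397.
c = 2·atan2(√a, √(1−a)) = 0.54869 rad → d = 6371·c ≈ 3495.73 km.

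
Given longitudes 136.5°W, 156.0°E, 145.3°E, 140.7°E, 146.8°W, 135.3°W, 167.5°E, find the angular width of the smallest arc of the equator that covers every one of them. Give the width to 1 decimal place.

Sort the longitudes: -146.8°, -136.5°, -135.3°, +140.7°, +145.3°, +156.0°, +167.5°.
Eastward gaps between consecutive values (wrapping around): 10.3°, 1.2°, 276.0°, 4.6°, 10.7°, 11.5°, 45.7°.
Largest gap = 276.0° ⇒ minimal covering band is its complement: 360° − 276.0° = 84.0°.
Band runs from +140.7° eastward to -135.3°, crossing the antimeridian.

84.0°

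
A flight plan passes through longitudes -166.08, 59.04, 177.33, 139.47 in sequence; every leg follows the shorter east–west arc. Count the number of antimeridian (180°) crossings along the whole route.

Leg 1: -166.08° → +59.04°, shortest Δλ = -134.88° (west) — crosses 180°.
Leg 2: +59.04° → +177.33°, shortest Δλ = 118.29° (east) — does not cross 180°.
Leg 3: +177.33° → +139.47°, shortest Δλ = -37.86° (west) — does not cross 180°.
Total crossings: 1.

1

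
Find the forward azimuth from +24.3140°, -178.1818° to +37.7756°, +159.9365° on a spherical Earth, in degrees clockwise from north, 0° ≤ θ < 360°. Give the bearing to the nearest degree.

311°

Δλ = 159.9365 − -178.1818 = 338.1183°; wrapped into (−180°, 180°]: -21.8817°.
θ = atan2( sin Δλ · cos φ₂ , cos φ₁ · sin φ₂ − sin φ₁ · cos φ₂ · cos Δλ )
  = atan2(-0.29458, 0.25624) = -48.982° → normalised to [0°, 360°): 311.018°.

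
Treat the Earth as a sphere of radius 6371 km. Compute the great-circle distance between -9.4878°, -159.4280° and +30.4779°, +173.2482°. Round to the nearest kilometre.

Δλ = 173.2482 − -159.4280 = 332.6762°; wrapped into (−180°, 180°]: -27.3238°.
Δφ = 30.4779 − -9.4878 = 39.9657°.
a = sin²(Δφ/2) + cos φ₁ · cos φ₂ · sin²(Δλ/2) = 0.164206.
c = 2·atan2(√a, √(1−a)) = 0.83445 rad → d = 6371·c ≈ 5316.26 km.

5316 km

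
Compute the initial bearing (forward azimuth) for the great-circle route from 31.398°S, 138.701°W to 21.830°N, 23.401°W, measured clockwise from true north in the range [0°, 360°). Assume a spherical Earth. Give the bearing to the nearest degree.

Δλ = -23.401 − -138.701 = 115.300°.
θ = atan2( sin Δλ · cos φ₂ , cos φ₁ · sin φ₂ − sin φ₁ · cos φ₂ · cos Δλ )
  = atan2(0.83925, 0.11072) = 82.484° → normalised to [0°, 360°): 82.484°.

82°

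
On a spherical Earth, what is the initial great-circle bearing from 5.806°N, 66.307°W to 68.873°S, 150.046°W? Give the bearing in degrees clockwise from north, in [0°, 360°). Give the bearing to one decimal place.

201.0°

Δλ = -150.046 − -66.307 = -83.739°.
θ = atan2( sin Δλ · cos φ₂ , cos φ₁ · sin φ₂ − sin φ₁ · cos φ₂ · cos Δλ )
  = atan2(-0.35829, -0.93198) = -158.971° → normalised to [0°, 360°): 201.029°.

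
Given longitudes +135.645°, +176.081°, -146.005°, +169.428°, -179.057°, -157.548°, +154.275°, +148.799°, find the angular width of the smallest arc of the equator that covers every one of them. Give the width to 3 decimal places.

78.350°

Sort the longitudes: -179.057°, -157.548°, -146.005°, +135.645°, +148.799°, +154.275°, +169.428°, +176.081°.
Eastward gaps between consecutive values (wrapping around): 21.509°, 11.543°, 281.650°, 13.154°, 5.476°, 15.153°, 6.653°, 4.862°.
Largest gap = 281.650° ⇒ minimal covering band is its complement: 360° − 281.650° = 78.350°.
Band runs from +135.645° eastward to -146.005°, crossing the antimeridian.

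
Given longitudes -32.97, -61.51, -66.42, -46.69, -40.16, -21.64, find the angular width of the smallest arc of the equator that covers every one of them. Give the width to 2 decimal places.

Sort the longitudes: -66.42°, -61.51°, -46.69°, -40.16°, -32.97°, -21.64°.
Eastward gaps between consecutive values (wrapping around): 4.91°, 14.82°, 6.53°, 7.19°, 11.33°, 315.22°.
Largest gap = 315.22° ⇒ minimal covering band is its complement: 360° − 315.22° = 44.78°.
Band runs from -66.42° eastward to -21.64°.

44.78°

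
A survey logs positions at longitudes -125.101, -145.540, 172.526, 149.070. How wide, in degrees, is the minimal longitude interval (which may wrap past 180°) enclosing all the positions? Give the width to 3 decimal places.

Sort the longitudes: -145.540°, -125.101°, +149.070°, +172.526°.
Eastward gaps between consecutive values (wrapping around): 20.439°, 274.171°, 23.456°, 41.934°.
Largest gap = 274.171° ⇒ minimal covering band is its complement: 360° − 274.171° = 85.829°.
Band runs from +149.070° eastward to -125.101°, crossing the antimeridian.

85.829°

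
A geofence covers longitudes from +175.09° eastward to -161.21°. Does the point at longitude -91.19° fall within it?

Band width going east from +175.09° to -161.21°: ((-161.21 − 175.09) mod 360) = 23.70°.
Offset of -91.19° east of the west edge: ((-91.19 − 175.09) mod 360) = 93.72°.
93.72° > 23.70° ⇒ outside.

No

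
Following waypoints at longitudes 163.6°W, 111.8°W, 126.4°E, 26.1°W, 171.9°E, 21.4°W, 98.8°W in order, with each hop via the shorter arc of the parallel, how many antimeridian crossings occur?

3

Leg 1: -163.6° → -111.8°, shortest Δλ = 51.8° (east) — does not cross 180°.
Leg 2: -111.8° → +126.4°, shortest Δλ = -121.8° (west) — crosses 180°.
Leg 3: +126.4° → -26.1°, shortest Δλ = -152.5° (west) — does not cross 180°.
Leg 4: -26.1° → +171.9°, shortest Δλ = -162.0° (west) — crosses 180°.
Leg 5: +171.9° → -21.4°, shortest Δλ = 166.7° (east) — crosses 180°.
Leg 6: -21.4° → -98.8°, shortest Δλ = -77.4° (west) — does not cross 180°.
Total crossings: 3.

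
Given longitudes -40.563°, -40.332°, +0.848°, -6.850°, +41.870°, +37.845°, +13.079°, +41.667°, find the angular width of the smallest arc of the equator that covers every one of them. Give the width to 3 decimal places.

82.433°

Sort the longitudes: -40.563°, -40.332°, -6.850°, +0.848°, +13.079°, +37.845°, +41.667°, +41.870°.
Eastward gaps between consecutive values (wrapping around): 0.231°, 33.482°, 7.698°, 12.231°, 24.766°, 3.822°, 0.203°, 277.567°.
Largest gap = 277.567° ⇒ minimal covering band is its complement: 360° − 277.567° = 82.433°.
Band runs from -40.563° eastward to +41.870°.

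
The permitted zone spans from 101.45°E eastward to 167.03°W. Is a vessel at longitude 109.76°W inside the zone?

No

Band width going east from +101.45° to -167.03°: ((-167.03 − 101.45) mod 360) = 91.52°.
Offset of -109.76° east of the west edge: ((-109.76 − 101.45) mod 360) = 148.79°.
148.79° > 91.52° ⇒ outside.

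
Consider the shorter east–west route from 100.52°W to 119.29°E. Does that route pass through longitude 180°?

Naïve |119.29 − -100.52| = 219.81° > 180°, so the shorter arc goes the other way round — across 180°.
Signed shortest Δλ = ((119.29 − -100.52 + 180) mod 360) − 180 = -140.19°.
Going west by 140.19° from -100.52° passes through 180° before reaching +119.29°.

Yes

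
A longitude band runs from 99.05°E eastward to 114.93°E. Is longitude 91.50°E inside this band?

Band width going east from +99.05° to +114.93°: ((114.93 − 99.05) mod 360) = 15.88°.
Offset of +91.50° east of the west edge: ((91.50 − 99.05) mod 360) = 352.45°.
352.45° > 15.88° ⇒ outside.

No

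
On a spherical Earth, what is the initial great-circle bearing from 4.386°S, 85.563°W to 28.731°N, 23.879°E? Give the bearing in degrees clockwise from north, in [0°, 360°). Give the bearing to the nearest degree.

61°

Δλ = 23.879 − -85.563 = 109.442°.
θ = atan2( sin Δλ · cos φ₂ , cos φ₁ · sin φ₂ − sin φ₁ · cos φ₂ · cos Δλ )
  = atan2(0.82689, 0.45697) = 61.073° → normalised to [0°, 360°): 61.073°.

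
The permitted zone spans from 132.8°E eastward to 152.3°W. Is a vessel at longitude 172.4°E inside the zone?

Band width going east from +132.8° to -152.3°: ((-152.3 − 132.8) mod 360) = 74.9°.
Offset of +172.4° east of the west edge: ((172.4 − 132.8) mod 360) = 39.6°.
39.6° ≤ 74.9° ⇒ inside.

Yes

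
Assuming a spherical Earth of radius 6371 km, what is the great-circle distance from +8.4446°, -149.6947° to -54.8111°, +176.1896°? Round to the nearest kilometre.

7716 km

Δλ = 176.1896 − -149.6947 = 325.8843°; wrapped into (−180°, 180°]: -34.1157°.
Δφ = -54.8111 − 8.4446 = -63.2557°.
a = sin²(Δφ/2) + cos φ₁ · cos φ₂ · sin²(Δλ/2) = 0.324044.
c = 2·atan2(√a, √(1−a)) = 1.21118 rad → d = 6371·c ≈ 7716.45 km.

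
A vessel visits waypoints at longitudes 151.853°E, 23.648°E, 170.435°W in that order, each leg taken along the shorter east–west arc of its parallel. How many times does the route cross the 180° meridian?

Leg 1: +151.853° → +23.648°, shortest Δλ = -128.205° (west) — does not cross 180°.
Leg 2: +23.648° → -170.435°, shortest Δλ = 165.917° (east) — crosses 180°.
Total crossings: 1.

1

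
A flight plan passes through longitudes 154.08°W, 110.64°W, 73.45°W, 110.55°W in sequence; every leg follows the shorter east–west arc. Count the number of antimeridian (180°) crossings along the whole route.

0

Leg 1: -154.08° → -110.64°, shortest Δλ = 43.44° (east) — does not cross 180°.
Leg 2: -110.64° → -73.45°, shortest Δλ = 37.19° (east) — does not cross 180°.
Leg 3: -73.45° → -110.55°, shortest Δλ = -37.1° (west) — does not cross 180°.
Total crossings: 0.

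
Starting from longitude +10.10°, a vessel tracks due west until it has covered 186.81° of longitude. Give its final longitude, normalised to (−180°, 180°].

-176.71°

Start at +10.10°; shift −186.81° → -176.71°.
-176.71° already lies in (−180°, 180°].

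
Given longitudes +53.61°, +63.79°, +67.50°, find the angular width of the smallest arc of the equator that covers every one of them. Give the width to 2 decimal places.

13.89°

Sort the longitudes: +53.61°, +63.79°, +67.50°.
Eastward gaps between consecutive values (wrapping around): 10.18°, 3.71°, 346.11°.
Largest gap = 346.11° ⇒ minimal covering band is its complement: 360° − 346.11° = 13.89°.
Band runs from +53.61° eastward to +67.50°.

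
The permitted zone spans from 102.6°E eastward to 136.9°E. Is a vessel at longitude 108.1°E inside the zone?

Yes

Band width going east from +102.6° to +136.9°: ((136.9 − 102.6) mod 360) = 34.3°.
Offset of +108.1° east of the west edge: ((108.1 − 102.6) mod 360) = 5.5°.
5.5° ≤ 34.3° ⇒ inside.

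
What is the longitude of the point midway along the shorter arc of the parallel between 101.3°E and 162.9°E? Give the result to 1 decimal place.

Signed shortest Δλ from +101.3° to +162.9° is +61.6°.
Midpoint longitude = +101.3° + (+61.6°)/2 = +101.3° + 30.8° = +132.1°.

132.1°E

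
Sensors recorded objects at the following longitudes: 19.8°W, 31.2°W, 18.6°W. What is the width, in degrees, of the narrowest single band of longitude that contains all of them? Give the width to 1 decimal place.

12.6°

Sort the longitudes: -31.2°, -19.8°, -18.6°.
Eastward gaps between consecutive values (wrapping around): 11.4°, 1.2°, 347.4°.
Largest gap = 347.4° ⇒ minimal covering band is its complement: 360° − 347.4° = 12.6°.
Band runs from -31.2° eastward to -18.6°.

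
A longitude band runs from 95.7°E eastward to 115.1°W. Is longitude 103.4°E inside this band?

Yes

Band width going east from +95.7° to -115.1°: ((-115.1 − 95.7) mod 360) = 149.2°.
Offset of +103.4° east of the west edge: ((103.4 − 95.7) mod 360) = 7.7°.
7.7° ≤ 149.2° ⇒ inside.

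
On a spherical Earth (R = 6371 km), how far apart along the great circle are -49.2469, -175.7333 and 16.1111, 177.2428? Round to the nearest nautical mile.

3942 nmi

Δλ = 177.2428 − -175.7333 = 352.9761°; wrapped into (−180°, 180°]: -7.0239°.
Δφ = 16.1111 − -49.2469 = 65.3580°.
a = sin²(Δφ/2) + cos φ₁ · cos φ₂ · sin²(Δλ/2) = 0.293880.
c = 2·atan2(√a, √(1−a)) = 1.14588 rad → d = 6371·c ≈ 7300.43 km ≈ 3941.92 nmi.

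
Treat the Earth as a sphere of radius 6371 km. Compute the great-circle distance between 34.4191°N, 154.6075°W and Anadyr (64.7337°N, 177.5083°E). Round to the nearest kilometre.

Δλ = 177.5083 − -154.6075 = 332.1158°; wrapped into (−180°, 180°]: -27.8842°.
Δφ = 64.7337 − 34.4191 = 30.3146°.
a = sin²(Δφ/2) + cos φ₁ · cos φ₂ · sin²(Δλ/2) = 0.088807.
c = 2·atan2(√a, √(1−a)) = 0.60520 rad → d = 6371·c ≈ 3855.75 km.

3856 km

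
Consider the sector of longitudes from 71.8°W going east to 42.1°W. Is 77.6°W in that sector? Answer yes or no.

No

Band width going east from -71.8° to -42.1°: ((-42.1 − -71.8) mod 360) = 29.7°.
Offset of -77.6° east of the west edge: ((-77.6 − -71.8) mod 360) = 354.2°.
354.2° > 29.7° ⇒ outside.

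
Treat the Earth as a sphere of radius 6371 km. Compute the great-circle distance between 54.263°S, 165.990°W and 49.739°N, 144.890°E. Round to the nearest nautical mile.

Δλ = 144.890 − -165.990 = 310.880°; wrapped into (−180°, 180°]: -49.120°.
Δφ = 49.739 − -54.263 = 104.002°.
a = sin²(Δφ/2) + cos φ₁ · cos φ₂ · sin²(Δλ/2) = 0.686189.
c = 2·atan2(√a, √(1−a)) = 1.95237 rad → d = 6371·c ≈ 12438.53 km ≈ 6716.27 nmi.

6716 nmi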